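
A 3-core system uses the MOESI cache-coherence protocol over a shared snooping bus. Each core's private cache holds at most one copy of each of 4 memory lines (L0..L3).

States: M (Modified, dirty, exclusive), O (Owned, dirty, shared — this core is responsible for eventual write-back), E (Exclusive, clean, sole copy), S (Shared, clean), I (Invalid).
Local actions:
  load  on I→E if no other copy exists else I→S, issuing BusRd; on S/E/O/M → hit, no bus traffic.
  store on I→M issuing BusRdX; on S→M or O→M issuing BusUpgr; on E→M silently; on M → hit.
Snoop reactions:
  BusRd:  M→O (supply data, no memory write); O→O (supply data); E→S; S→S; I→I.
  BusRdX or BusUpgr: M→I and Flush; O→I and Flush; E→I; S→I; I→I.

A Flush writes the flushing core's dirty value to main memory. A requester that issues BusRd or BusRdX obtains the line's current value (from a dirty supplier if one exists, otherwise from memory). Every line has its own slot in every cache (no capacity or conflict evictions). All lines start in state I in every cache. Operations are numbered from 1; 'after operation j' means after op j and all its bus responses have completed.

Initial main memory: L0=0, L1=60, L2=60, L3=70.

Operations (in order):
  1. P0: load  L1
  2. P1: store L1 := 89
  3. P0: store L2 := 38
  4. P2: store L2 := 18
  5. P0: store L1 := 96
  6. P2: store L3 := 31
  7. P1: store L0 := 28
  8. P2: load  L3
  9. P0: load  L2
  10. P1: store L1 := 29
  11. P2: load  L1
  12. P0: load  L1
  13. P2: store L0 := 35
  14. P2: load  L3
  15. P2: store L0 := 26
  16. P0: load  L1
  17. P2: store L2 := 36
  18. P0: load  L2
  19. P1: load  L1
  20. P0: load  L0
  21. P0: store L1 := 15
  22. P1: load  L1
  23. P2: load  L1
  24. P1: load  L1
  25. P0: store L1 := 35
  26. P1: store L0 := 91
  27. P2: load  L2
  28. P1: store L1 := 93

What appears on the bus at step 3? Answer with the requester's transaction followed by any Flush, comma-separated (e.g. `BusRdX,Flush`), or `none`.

bus = BusRdX

[1] P0: load  L1 | P0:E(60), P1:I, P2:I | bus: BusRd
[2] P1: store L1 := 89 | P0:I, P1:M(89), P2:I | bus: BusRdX
[3] P0: store L2 := 38 | P0:M(38), P1:I, P2:I | bus: BusRdX
[4] P2: store L2 := 18 | P0:I, P1:I, P2:M(18) | bus: BusRdX,Flush
[5] P0: store L1 := 96 | P0:M(96), P1:I, P2:I | bus: BusRdX,Flush
[6] P2: store L3 := 31 | P0:I, P1:I, P2:M(31) | bus: BusRdX
[7] P1: store L0 := 28 | P0:I, P1:M(28), P2:I | bus: BusRdX
[8] P2: load  L3 | P0:I, P1:I, P2:M(31) | bus: none
[9] P0: load  L2 | P0:S(18), P1:I, P2:O(18) | bus: BusRd
[10] P1: store L1 := 29 | P0:I, P1:M(29), P2:I | bus: BusRdX,Flush
[11] P2: load  L1 | P0:I, P1:O(29), P2:S(29) | bus: BusRd
[12] P0: load  L1 | P0:S(29), P1:O(29), P2:S(29) | bus: BusRd
[13] P2: store L0 := 35 | P0:I, P1:I, P2:M(35) | bus: BusRdX,Flush
[14] P2: load  L3 | P0:I, P1:I, P2:M(31) | bus: none
[15] P2: store L0 := 26 | P0:I, P1:I, P2:M(26) | bus: none
[16] P0: load  L1 | P0:S(29), P1:O(29), P2:S(29) | bus: none
[17] P2: store L2 := 36 | P0:I, P1:I, P2:M(36) | bus: BusUpgr
[18] P0: load  L2 | P0:S(36), P1:I, P2:O(36) | bus: BusRd
[19] P1: load  L1 | P0:S(29), P1:O(29), P2:S(29) | bus: none
[20] P0: load  L0 | P0:S(26), P1:I, P2:O(26) | bus: BusRd
[21] P0: store L1 := 15 | P0:M(15), P1:I, P2:I | bus: BusUpgr,Flush
[22] P1: load  L1 | P0:O(15), P1:S(15), P2:I | bus: BusRd
[23] P2: load  L1 | P0:O(15), P1:S(15), P2:S(15) | bus: BusRd
[24] P1: load  L1 | P0:O(15), P1:S(15), P2:S(15) | bus: none
[25] P0: store L1 := 35 | P0:M(35), P1:I, P2:I | bus: BusUpgr
[26] P1: store L0 := 91 | P0:I, P1:M(91), P2:I | bus: BusRdX,Flush
[27] P2: load  L2 | P0:S(36), P1:I, P2:O(36) | bus: none
[28] P1: store L1 := 93 | P0:I, P1:M(93), P2:I | bus: BusRdX,Flush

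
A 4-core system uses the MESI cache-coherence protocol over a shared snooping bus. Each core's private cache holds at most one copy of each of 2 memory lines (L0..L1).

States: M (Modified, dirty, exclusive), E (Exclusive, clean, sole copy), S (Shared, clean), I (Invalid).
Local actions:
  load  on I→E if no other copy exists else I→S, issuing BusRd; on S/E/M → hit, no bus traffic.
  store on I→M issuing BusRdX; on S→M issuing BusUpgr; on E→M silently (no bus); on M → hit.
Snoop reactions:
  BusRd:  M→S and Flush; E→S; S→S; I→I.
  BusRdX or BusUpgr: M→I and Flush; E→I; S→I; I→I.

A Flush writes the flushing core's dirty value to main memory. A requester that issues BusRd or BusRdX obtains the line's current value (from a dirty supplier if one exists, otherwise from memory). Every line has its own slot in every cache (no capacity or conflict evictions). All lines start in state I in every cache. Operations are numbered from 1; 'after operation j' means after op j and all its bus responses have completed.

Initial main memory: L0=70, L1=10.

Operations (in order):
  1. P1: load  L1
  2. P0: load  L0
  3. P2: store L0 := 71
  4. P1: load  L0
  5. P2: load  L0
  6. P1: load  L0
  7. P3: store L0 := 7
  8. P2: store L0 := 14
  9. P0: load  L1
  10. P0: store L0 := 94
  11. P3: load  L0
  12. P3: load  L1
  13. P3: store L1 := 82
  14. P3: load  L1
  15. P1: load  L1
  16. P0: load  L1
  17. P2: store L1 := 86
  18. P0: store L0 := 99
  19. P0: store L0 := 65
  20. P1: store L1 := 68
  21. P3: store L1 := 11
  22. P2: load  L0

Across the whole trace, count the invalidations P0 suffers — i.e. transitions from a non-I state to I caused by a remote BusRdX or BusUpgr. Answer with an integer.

step 1: P1: load  L1  ⟶  IEII  (L1)  txn=BusRd  M[L1]=10
step 2: P0: load  L0  ⟶  EIII  (L0)  txn=BusRd  M[L0]=70
step 3: P2: store L0 := 71  ⟶  IIMI  (L0)  txn=BusRdX  M[L0]=70
step 4: P1: load  L0  ⟶  ISSI  (L0)  txn=BusRd+Flush  M[L0]=71
step 5: P2: load  L0  ⟶  ISSI  (L0)  txn=∅  M[L0]=71
step 6: P1: load  L0  ⟶  ISSI  (L0)  txn=∅  M[L0]=71
step 7: P3: store L0 := 7  ⟶  IIIM  (L0)  txn=BusRdX  M[L0]=71
step 8: P2: store L0 := 14  ⟶  IIMI  (L0)  txn=BusRdX+Flush  M[L0]=7
step 9: P0: load  L1  ⟶  SSII  (L1)  txn=BusRd  M[L1]=10
step 10: P0: store L0 := 94  ⟶  MIII  (L0)  txn=BusRdX+Flush  M[L0]=14
step 11: P3: load  L0  ⟶  SIIS  (L0)  txn=BusRd+Flush  M[L0]=94
step 12: P3: load  L1  ⟶  SSIS  (L1)  txn=BusRd  M[L1]=10
step 13: P3: store L1 := 82  ⟶  IIIM  (L1)  txn=BusUpgr  M[L1]=10
step 14: P3: load  L1  ⟶  IIIM  (L1)  txn=∅  M[L1]=10
step 15: P1: load  L1  ⟶  ISIS  (L1)  txn=BusRd+Flush  M[L1]=82
step 16: P0: load  L1  ⟶  SSIS  (L1)  txn=BusRd  M[L1]=82
step 17: P2: store L1 := 86  ⟶  IIMI  (L1)  txn=BusRdX  M[L1]=82
step 18: P0: store L0 := 99  ⟶  MIII  (L0)  txn=BusUpgr  M[L0]=94
step 19: P0: store L0 := 65  ⟶  MIII  (L0)  txn=∅  M[L0]=94
step 20: P1: store L1 := 68  ⟶  IMII  (L1)  txn=BusRdX+Flush  M[L1]=86
step 21: P3: store L1 := 11  ⟶  IIIM  (L1)  txn=BusRdX+Flush  M[L1]=68
step 22: P2: load  L0  ⟶  SISI  (L0)  txn=BusRd+Flush  M[L0]=65

invalidations = 3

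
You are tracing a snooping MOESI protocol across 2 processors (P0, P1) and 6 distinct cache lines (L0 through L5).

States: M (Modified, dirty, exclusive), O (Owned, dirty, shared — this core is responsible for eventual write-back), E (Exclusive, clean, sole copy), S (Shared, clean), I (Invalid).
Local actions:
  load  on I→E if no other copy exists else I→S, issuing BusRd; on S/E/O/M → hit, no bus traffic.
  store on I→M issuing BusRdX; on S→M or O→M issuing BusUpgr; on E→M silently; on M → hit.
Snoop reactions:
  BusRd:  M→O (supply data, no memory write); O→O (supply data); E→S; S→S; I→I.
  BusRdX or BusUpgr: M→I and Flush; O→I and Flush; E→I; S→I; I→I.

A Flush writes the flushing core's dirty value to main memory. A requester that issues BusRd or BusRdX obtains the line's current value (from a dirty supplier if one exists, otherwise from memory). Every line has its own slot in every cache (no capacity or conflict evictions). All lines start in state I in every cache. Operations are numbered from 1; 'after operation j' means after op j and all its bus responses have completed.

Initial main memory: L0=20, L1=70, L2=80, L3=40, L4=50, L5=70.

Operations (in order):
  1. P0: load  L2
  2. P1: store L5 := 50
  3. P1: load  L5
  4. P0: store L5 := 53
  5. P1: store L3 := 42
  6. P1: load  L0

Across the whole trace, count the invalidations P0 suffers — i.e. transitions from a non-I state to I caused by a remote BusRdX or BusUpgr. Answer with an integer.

invalidations = 0

1. P0: load  L2  bus=[BusRd]  L2: P0=E P1=I  mem[L2]=80
2. P1: store L5 := 50  bus=[BusRdX]  L5: P0=I P1=M  mem[L5]=70
3. P1: load  L5  bus=[-]  L5: P0=I P1=M  mem[L5]=70
4. P0: store L5 := 53  bus=[BusRdX,Flush]  L5: P0=M P1=I  mem[L5]=50
5. P1: store L3 := 42  bus=[BusRdX]  L3: P0=I P1=M  mem[L3]=40
6. P1: load  L0  bus=[BusRd]  L0: P0=I P1=E  mem[L0]=20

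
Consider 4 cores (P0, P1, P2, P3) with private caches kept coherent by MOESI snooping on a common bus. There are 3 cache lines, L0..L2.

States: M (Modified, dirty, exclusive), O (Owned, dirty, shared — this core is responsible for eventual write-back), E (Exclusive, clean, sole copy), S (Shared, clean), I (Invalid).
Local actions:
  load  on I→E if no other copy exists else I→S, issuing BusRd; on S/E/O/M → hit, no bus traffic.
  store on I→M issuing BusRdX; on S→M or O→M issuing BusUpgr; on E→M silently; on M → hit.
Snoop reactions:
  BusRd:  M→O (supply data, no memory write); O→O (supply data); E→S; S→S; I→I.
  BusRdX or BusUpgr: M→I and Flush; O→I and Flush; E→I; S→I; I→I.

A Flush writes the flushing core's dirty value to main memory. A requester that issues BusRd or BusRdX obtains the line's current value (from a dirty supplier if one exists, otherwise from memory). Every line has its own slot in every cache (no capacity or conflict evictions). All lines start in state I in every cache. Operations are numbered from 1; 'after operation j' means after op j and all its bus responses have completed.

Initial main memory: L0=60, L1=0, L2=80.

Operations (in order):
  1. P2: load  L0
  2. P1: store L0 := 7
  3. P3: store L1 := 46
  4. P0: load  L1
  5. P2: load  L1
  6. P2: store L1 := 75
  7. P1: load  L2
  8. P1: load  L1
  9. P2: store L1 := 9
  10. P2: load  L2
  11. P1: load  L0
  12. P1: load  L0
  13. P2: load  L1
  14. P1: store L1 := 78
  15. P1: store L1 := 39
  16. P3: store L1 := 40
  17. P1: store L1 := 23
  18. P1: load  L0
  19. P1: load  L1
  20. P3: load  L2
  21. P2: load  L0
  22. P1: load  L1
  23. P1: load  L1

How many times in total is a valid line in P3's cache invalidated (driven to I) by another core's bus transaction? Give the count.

invalidations = 2

step 1: P2: load  L0  ⟶  IIEI  (L0)  txn=BusRd  M[L0]=60
step 2: P1: store L0 := 7  ⟶  IMII  (L0)  txn=BusRdX  M[L0]=60
step 3: P3: store L1 := 46  ⟶  IIIM  (L1)  txn=BusRdX  M[L1]=0
step 4: P0: load  L1  ⟶  SIIO  (L1)  txn=BusRd  M[L1]=0
step 5: P2: load  L1  ⟶  SISO  (L1)  txn=BusRd  M[L1]=0
step 6: P2: store L1 := 75  ⟶  IIMI  (L1)  txn=BusUpgr+Flush  M[L1]=46
step 7: P1: load  L2  ⟶  IEII  (L2)  txn=BusRd  M[L2]=80
step 8: P1: load  L1  ⟶  ISOI  (L1)  txn=BusRd  M[L1]=46
step 9: P2: store L1 := 9  ⟶  IIMI  (L1)  txn=BusUpgr  M[L1]=46
step 10: P2: load  L2  ⟶  ISSI  (L2)  txn=BusRd  M[L2]=80
step 11: P1: load  L0  ⟶  IMII  (L0)  txn=∅  M[L0]=60
step 12: P1: load  L0  ⟶  IMII  (L0)  txn=∅  M[L0]=60
step 13: P2: load  L1  ⟶  IIMI  (L1)  txn=∅  M[L1]=46
step 14: P1: store L1 := 78  ⟶  IMII  (L1)  txn=BusRdX+Flush  M[L1]=9
step 15: P1: store L1 := 39  ⟶  IMII  (L1)  txn=∅  M[L1]=9
step 16: P3: store L1 := 40  ⟶  IIIM  (L1)  txn=BusRdX+Flush  M[L1]=39
step 17: P1: store L1 := 23  ⟶  IMII  (L1)  txn=BusRdX+Flush  M[L1]=40
step 18: P1: load  L0  ⟶  IMII  (L0)  txn=∅  M[L0]=60
step 19: P1: load  L1  ⟶  IMII  (L1)  txn=∅  M[L1]=40
step 20: P3: load  L2  ⟶  ISSS  (L2)  txn=BusRd  M[L2]=80
step 21: P2: load  L0  ⟶  IOSI  (L0)  txn=BusRd  M[L0]=60
step 22: P1: load  L1  ⟶  IMII  (L1)  txn=∅  M[L1]=40
step 23: P1: load  L1  ⟶  IMII  (L1)  txn=∅  M[L1]=40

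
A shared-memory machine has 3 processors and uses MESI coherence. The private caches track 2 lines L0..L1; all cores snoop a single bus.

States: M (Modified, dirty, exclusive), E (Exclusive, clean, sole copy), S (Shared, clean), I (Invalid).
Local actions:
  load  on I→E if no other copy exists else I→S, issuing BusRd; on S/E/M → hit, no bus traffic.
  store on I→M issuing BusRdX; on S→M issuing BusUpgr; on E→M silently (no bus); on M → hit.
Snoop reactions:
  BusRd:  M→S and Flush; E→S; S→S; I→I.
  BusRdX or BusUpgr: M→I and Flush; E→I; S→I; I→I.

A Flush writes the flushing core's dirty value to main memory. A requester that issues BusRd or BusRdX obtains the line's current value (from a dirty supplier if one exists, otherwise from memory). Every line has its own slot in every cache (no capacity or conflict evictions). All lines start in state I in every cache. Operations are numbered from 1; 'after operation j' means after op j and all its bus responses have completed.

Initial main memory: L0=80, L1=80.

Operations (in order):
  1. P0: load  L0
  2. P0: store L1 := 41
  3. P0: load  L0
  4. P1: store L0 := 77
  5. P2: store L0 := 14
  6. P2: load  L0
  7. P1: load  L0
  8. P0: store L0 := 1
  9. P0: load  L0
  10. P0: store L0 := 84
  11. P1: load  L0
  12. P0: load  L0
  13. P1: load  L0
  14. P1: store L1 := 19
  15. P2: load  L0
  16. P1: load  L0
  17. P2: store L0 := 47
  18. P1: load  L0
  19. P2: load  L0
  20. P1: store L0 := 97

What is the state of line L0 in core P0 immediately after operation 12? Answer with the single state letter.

state = S

  op1 P0: load  L0 → E/I/I on L0; bus BusRd; mem=80
  op2 P0: store L1 := 41 → M/I/I on L1; bus BusRdX; mem=80
  op3 P0: load  L0 → E/I/I on L0; bus (none); mem=80
  op4 P1: store L0 := 77 → I/M/I on L0; bus BusRdX; mem=80
  op5 P2: store L0 := 14 → I/I/M on L0; bus BusRdX Flush; mem=77
  op6 P2: load  L0 → I/I/M on L0; bus (none); mem=77
  op7 P1: load  L0 → I/S/S on L0; bus BusRd Flush; mem=14
  op8 P0: store L0 := 1 → M/I/I on L0; bus BusRdX; mem=14
  op9 P0: load  L0 → M/I/I on L0; bus (none); mem=14
  op10 P0: store L0 := 84 → M/I/I on L0; bus (none); mem=14
  op11 P1: load  L0 → S/S/I on L0; bus BusRd Flush; mem=84
  op12 P0: load  L0 → S/S/I on L0; bus (none); mem=84
  op13 P1: load  L0 → S/S/I on L0; bus (none); mem=84
  op14 P1: store L1 := 19 → I/M/I on L1; bus BusRdX Flush; mem=41
  op15 P2: load  L0 → S/S/S on L0; bus BusRd; mem=84
  op16 P1: load  L0 → S/S/S on L0; bus (none); mem=84
  op17 P2: store L0 := 47 → I/I/M on L0; bus BusUpgr; mem=84
  op18 P1: load  L0 → I/S/S on L0; bus BusRd Flush; mem=47
  op19 P2: load  L0 → I/S/S on L0; bus (none); mem=47
  op20 P1: store L0 := 97 → I/M/I on L0; bus BusUpgr; mem=47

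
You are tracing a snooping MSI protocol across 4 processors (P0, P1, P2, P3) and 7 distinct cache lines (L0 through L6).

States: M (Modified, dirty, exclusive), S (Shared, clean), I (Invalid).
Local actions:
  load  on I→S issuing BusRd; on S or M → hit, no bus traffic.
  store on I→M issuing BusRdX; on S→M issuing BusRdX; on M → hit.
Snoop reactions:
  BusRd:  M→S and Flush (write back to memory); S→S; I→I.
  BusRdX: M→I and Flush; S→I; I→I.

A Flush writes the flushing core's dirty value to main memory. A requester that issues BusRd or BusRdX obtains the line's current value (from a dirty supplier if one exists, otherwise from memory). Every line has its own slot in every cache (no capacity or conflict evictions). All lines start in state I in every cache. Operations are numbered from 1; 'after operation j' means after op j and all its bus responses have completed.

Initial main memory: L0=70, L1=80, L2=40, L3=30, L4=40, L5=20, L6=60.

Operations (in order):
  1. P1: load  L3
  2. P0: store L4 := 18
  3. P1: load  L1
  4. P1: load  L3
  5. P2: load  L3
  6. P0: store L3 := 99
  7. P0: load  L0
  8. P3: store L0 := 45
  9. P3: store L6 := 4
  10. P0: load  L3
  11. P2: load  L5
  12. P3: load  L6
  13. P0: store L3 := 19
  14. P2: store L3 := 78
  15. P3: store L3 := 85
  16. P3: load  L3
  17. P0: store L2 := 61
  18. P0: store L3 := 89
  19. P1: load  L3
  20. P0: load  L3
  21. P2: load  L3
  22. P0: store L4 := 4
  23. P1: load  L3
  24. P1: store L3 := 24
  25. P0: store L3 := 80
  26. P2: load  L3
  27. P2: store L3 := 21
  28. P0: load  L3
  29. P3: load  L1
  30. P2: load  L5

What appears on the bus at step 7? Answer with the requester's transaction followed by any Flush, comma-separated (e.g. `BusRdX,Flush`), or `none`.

bus = BusRd

[1] P1: load  L3 | P0:I, P1:S(30), P2:I, P3:I | bus: BusRd
[2] P0: store L4 := 18 | P0:M(18), P1:I, P2:I, P3:I | bus: BusRdX
[3] P1: load  L1 | P0:I, P1:S(80), P2:I, P3:I | bus: BusRd
[4] P1: load  L3 | P0:I, P1:S(30), P2:I, P3:I | bus: none
[5] P2: load  L3 | P0:I, P1:S(30), P2:S(30), P3:I | bus: BusRd
[6] P0: store L3 := 99 | P0:M(99), P1:I, P2:I, P3:I | bus: BusRdX
[7] P0: load  L0 | P0:S(70), P1:I, P2:I, P3:I | bus: BusRd
[8] P3: store L0 := 45 | P0:I, P1:I, P2:I, P3:M(45) | bus: BusRdX
[9] P3: store L6 := 4 | P0:I, P1:I, P2:I, P3:M(4) | bus: BusRdX
[10] P0: load  L3 | P0:M(99), P1:I, P2:I, P3:I | bus: none
[11] P2: load  L5 | P0:I, P1:I, P2:S(20), P3:I | bus: BusRd
[12] P3: load  L6 | P0:I, P1:I, P2:I, P3:M(4) | bus: none
[13] P0: store L3 := 19 | P0:M(19), P1:I, P2:I, P3:I | bus: none
[14] P2: store L3 := 78 | P0:I, P1:I, P2:M(78), P3:I | bus: BusRdX,Flush
[15] P3: store L3 := 85 | P0:I, P1:I, P2:I, P3:M(85) | bus: BusRdX,Flush
[16] P3: load  L3 | P0:I, P1:I, P2:I, P3:M(85) | bus: none
[17] P0: store L2 := 61 | P0:M(61), P1:I, P2:I, P3:I | bus: BusRdX
[18] P0: store L3 := 89 | P0:M(89), P1:I, P2:I, P3:I | bus: BusRdX,Flush
[19] P1: load  L3 | P0:S(89), P1:S(89), P2:I, P3:I | bus: BusRd,Flush
[20] P0: load  L3 | P0:S(89), P1:S(89), P2:I, P3:I | bus: none
[21] P2: load  L3 | P0:S(89), P1:S(89), P2:S(89), P3:I | bus: BusRd
[22] P0: store L4 := 4 | P0:M(4), P1:I, P2:I, P3:I | bus: none
[23] P1: load  L3 | P0:S(89), P1:S(89), P2:S(89), P3:I | bus: none
[24] P1: store L3 := 24 | P0:I, P1:M(24), P2:I, P3:I | bus: BusRdX
[25] P0: store L3 := 80 | P0:M(80), P1:I, P2:I, P3:I | bus: BusRdX,Flush
[26] P2: load  L3 | P0:S(80), P1:I, P2:S(80), P3:I | bus: BusRd,Flush
[27] P2: store L3 := 21 | P0:I, P1:I, P2:M(21), P3:I | bus: BusRdX
[28] P0: load  L3 | P0:S(21), P1:I, P2:S(21), P3:I | bus: BusRd,Flush
[29] P3: load  L1 | P0:I, P1:S(80), P2:I, P3:S(80) | bus: BusRd
[30] P2: load  L5 | P0:I, P1:I, P2:S(20), P3:I | bus: none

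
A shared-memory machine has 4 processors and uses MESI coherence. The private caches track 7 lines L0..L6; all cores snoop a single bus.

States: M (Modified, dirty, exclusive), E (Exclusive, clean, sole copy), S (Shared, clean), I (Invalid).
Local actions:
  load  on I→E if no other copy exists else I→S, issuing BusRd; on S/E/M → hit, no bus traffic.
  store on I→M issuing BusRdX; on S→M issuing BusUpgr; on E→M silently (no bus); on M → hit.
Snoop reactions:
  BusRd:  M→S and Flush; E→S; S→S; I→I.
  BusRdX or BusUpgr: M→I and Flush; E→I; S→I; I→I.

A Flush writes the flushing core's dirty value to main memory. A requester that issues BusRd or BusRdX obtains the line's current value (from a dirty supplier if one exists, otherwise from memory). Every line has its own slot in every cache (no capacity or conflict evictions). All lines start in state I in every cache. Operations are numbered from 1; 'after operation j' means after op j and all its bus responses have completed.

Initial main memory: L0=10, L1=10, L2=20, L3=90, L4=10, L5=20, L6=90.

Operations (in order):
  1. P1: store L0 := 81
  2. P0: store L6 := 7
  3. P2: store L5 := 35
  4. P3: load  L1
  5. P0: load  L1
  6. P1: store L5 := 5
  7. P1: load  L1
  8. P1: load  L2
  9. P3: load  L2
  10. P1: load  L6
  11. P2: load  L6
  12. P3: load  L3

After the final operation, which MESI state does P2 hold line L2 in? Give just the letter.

state = I

[1] P1: store L0 := 81 | P0:I, P1:M(81), P2:I, P3:I | bus: BusRdX
[2] P0: store L6 := 7 | P0:M(7), P1:I, P2:I, P3:I | bus: BusRdX
[3] P2: store L5 := 35 | P0:I, P1:I, P2:M(35), P3:I | bus: BusRdX
[4] P3: load  L1 | P0:I, P1:I, P2:I, P3:E(10) | bus: BusRd
[5] P0: load  L1 | P0:S(10), P1:I, P2:I, P3:S(10) | bus: BusRd
[6] P1: store L5 := 5 | P0:I, P1:M(5), P2:I, P3:I | bus: BusRdX,Flush
[7] P1: load  L1 | P0:S(10), P1:S(10), P2:I, P3:S(10) | bus: BusRd
[8] P1: load  L2 | P0:I, P1:E(20), P2:I, P3:I | bus: BusRd
[9] P3: load  L2 | P0:I, P1:S(20), P2:I, P3:S(20) | bus: BusRd
[10] P1: load  L6 | P0:S(7), P1:S(7), P2:I, P3:I | bus: BusRd,Flush
[11] P2: load  L6 | P0:S(7), P1:S(7), P2:S(7), P3:I | bus: BusRd
[12] P3: load  L3 | P0:I, P1:I, P2:I, P3:E(90) | bus: BusRd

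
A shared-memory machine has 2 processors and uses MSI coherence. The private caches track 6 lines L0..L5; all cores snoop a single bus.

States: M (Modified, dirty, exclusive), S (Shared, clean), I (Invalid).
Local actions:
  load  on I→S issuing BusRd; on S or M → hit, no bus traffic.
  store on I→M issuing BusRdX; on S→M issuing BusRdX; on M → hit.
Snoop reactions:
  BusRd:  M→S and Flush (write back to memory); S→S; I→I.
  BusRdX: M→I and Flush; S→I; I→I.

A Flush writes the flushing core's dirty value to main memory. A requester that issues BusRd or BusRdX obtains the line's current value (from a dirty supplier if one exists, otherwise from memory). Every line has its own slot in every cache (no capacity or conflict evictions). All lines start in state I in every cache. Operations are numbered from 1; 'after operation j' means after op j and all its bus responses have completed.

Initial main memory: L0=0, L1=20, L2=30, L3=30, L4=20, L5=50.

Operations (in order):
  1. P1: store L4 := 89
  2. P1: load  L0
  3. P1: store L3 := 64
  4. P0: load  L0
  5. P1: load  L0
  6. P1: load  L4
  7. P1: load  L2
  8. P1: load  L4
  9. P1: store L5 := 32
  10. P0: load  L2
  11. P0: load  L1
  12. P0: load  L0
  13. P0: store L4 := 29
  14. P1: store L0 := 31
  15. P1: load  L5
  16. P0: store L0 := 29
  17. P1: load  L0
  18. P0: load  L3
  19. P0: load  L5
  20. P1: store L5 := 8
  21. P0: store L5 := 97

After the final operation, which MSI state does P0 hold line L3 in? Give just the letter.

state = S

step 1: P1: store L4 := 89  ⟶  IM  (L4)  txn=BusRdX  M[L4]=20
step 2: P1: load  L0  ⟶  IS  (L0)  txn=BusRd  M[L0]=0
step 3: P1: store L3 := 64  ⟶  IM  (L3)  txn=BusRdX  M[L3]=30
step 4: P0: load  L0  ⟶  SS  (L0)  txn=BusRd  M[L0]=0
step 5: P1: load  L0  ⟶  SS  (L0)  txn=∅  M[L0]=0
step 6: P1: load  L4  ⟶  IM  (L4)  txn=∅  M[L4]=20
step 7: P1: load  L2  ⟶  IS  (L2)  txn=BusRd  M[L2]=30
step 8: P1: load  L4  ⟶  IM  (L4)  txn=∅  M[L4]=20
step 9: P1: store L5 := 32  ⟶  IM  (L5)  txn=BusRdX  M[L5]=50
step 10: P0: load  L2  ⟶  SS  (L2)  txn=BusRd  M[L2]=30
step 11: P0: load  L1  ⟶  SI  (L1)  txn=BusRd  M[L1]=20
step 12: P0: load  L0  ⟶  SS  (L0)  txn=∅  M[L0]=0
step 13: P0: store L4 := 29  ⟶  MI  (L4)  txn=BusRdX+Flush  M[L4]=89
step 14: P1: store L0 := 31  ⟶  IM  (L0)  txn=BusRdX  M[L0]=0
step 15: P1: load  L5  ⟶  IM  (L5)  txn=∅  M[L5]=50
step 16: P0: store L0 := 29  ⟶  MI  (L0)  txn=BusRdX+Flush  M[L0]=31
step 17: P1: load  L0  ⟶  SS  (L0)  txn=BusRd+Flush  M[L0]=29
step 18: P0: load  L3  ⟶  SS  (L3)  txn=BusRd+Flush  M[L3]=64
step 19: P0: load  L5  ⟶  SS  (L5)  txn=BusRd+Flush  M[L5]=32
step 20: P1: store L5 := 8  ⟶  IM  (L5)  txn=BusRdX  M[L5]=32
step 21: P0: store L5 := 97  ⟶  MI  (L5)  txn=BusRdX+Flush  M[L5]=8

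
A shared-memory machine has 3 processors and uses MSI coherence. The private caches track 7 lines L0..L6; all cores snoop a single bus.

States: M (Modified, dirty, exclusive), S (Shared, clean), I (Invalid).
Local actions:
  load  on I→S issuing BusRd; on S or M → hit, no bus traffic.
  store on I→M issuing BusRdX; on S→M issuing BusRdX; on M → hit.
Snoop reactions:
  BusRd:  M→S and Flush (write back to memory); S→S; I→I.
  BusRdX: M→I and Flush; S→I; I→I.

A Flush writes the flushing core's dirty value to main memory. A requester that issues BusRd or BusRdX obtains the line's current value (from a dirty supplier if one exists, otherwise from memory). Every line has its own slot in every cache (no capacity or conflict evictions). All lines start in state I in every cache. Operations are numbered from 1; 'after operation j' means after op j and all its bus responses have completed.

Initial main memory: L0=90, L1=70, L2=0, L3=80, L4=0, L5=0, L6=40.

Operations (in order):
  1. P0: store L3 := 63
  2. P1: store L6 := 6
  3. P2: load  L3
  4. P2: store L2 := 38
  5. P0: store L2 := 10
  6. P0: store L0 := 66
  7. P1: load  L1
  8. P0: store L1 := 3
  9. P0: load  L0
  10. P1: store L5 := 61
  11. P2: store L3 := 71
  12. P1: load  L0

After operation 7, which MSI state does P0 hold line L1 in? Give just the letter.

state = I

  op1 P0: store L3 := 63 → M/I/I on L3; bus BusRdX; mem=80
  op2 P1: store L6 := 6 → I/M/I on L6; bus BusRdX; mem=40
  op3 P2: load  L3 → S/I/S on L3; bus BusRd Flush; mem=63
  op4 P2: store L2 := 38 → I/I/M on L2; bus BusRdX; mem=0
  op5 P0: store L2 := 10 → M/I/I on L2; bus BusRdX Flush; mem=38
  op6 P0: store L0 := 66 → M/I/I on L0; bus BusRdX; mem=90
  op7 P1: load  L1 → I/S/I on L1; bus BusRd; mem=70
  op8 P0: store L1 := 3 → M/I/I on L1; bus BusRdX; mem=70
  op9 P0: load  L0 → M/I/I on L0; bus (none); mem=90
  op10 P1: store L5 := 61 → I/M/I on L5; bus BusRdX; mem=0
  op11 P2: store L3 := 71 → I/I/M on L3; bus BusRdX; mem=63
  op12 P1: load  L0 → S/S/I on L0; bus BusRd Flush; mem=66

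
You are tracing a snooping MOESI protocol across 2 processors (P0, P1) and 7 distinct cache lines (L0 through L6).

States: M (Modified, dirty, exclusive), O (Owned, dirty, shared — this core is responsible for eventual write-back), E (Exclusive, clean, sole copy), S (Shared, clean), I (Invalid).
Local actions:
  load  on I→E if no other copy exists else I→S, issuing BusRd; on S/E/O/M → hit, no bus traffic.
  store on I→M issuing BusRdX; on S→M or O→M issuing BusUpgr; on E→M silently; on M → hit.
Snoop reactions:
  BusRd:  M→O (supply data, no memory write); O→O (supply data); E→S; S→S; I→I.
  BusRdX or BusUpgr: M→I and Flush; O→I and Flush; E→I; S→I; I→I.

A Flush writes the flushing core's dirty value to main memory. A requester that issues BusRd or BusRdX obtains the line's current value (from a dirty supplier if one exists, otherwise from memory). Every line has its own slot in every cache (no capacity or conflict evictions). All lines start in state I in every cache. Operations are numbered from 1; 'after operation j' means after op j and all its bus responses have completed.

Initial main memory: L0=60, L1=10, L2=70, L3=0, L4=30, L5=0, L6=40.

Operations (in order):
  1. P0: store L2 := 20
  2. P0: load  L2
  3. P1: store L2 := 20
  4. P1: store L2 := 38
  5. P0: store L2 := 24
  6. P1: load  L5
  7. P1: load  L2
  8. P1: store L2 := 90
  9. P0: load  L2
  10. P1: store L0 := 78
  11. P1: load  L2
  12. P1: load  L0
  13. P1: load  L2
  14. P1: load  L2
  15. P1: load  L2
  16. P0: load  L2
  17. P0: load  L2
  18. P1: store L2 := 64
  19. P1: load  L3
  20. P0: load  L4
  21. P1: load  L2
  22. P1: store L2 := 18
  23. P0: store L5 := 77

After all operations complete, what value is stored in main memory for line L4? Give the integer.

[1] P0: store L2 := 20 | P0:M(20), P1:I | bus: BusRdX
[2] P0: load  L2 | P0:M(20), P1:I | bus: none
[3] P1: store L2 := 20 | P0:I, P1:M(20) | bus: BusRdX,Flush
[4] P1: store L2 := 38 | P0:I, P1:M(38) | bus: none
[5] P0: store L2 := 24 | P0:M(24), P1:I | bus: BusRdX,Flush
[6] P1: load  L5 | P0:I, P1:E(0) | bus: BusRd
[7] P1: load  L2 | P0:O(24), P1:S(24) | bus: BusRd
[8] P1: store L2 := 90 | P0:I, P1:M(90) | bus: BusUpgr,Flush
[9] P0: load  L2 | P0:S(90), P1:O(90) | bus: BusRd
[10] P1: store L0 := 78 | P0:I, P1:M(78) | bus: BusRdX
[11] P1: load  L2 | P0:S(90), P1:O(90) | bus: none
[12] P1: load  L0 | P0:I, P1:M(78) | bus: none
[13] P1: load  L2 | P0:S(90), P1:O(90) | bus: none
[14] P1: load  L2 | P0:S(90), P1:O(90) | bus: none
[15] P1: load  L2 | P0:S(90), P1:O(90) | bus: none
[16] P0: load  L2 | P0:S(90), P1:O(90) | bus: none
[17] P0: load  L2 | P0:S(90), P1:O(90) | bus: none
[18] P1: store L2 := 64 | P0:I, P1:M(64) | bus: BusUpgr
[19] P1: load  L3 | P0:I, P1:E(0) | bus: BusRd
[20] P0: load  L4 | P0:E(30), P1:I | bus: BusRd
[21] P1: load  L2 | P0:I, P1:M(64) | bus: none
[22] P1: store L2 := 18 | P0:I, P1:M(18) | bus: none
[23] P0: store L5 := 77 | P0:M(77), P1:I | bus: BusRdX

memory[L4] = 30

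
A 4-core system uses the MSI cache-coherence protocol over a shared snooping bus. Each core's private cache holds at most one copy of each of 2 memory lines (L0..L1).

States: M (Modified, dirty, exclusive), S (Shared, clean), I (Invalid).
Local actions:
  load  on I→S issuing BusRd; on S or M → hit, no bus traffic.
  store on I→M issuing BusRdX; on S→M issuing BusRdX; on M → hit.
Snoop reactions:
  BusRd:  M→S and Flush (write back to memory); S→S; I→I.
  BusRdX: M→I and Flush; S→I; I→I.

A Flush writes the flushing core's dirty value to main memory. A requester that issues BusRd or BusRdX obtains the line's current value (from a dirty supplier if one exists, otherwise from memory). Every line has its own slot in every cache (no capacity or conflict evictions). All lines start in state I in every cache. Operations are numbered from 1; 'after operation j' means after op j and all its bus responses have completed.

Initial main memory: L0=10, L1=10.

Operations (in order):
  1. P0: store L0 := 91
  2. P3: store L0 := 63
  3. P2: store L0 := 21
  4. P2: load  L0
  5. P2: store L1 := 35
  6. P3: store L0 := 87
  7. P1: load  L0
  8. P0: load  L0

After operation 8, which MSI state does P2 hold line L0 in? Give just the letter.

1. P0: store L0 := 91  bus=[BusRdX]  L0: P0=M P1=I P2=I P3=I  mem[L0]=10
2. P3: store L0 := 63  bus=[BusRdX,Flush]  L0: P0=I P1=I P2=I P3=M  mem[L0]=91
3. P2: store L0 := 21  bus=[BusRdX,Flush]  L0: P0=I P1=I P2=M P3=I  mem[L0]=63
4. P2: load  L0  bus=[-]  L0: P0=I P1=I P2=M P3=I  mem[L0]=63
5. P2: store L1 := 35  bus=[BusRdX]  L1: P0=I P1=I P2=M P3=I  mem[L1]=10
6. P3: store L0 := 87  bus=[BusRdX,Flush]  L0: P0=I P1=I P2=I P3=M  mem[L0]=21
7. P1: load  L0  bus=[BusRd,Flush]  L0: P0=I P1=S P2=I P3=S  mem[L0]=87
8. P0: load  L0  bus=[BusRd]  L0: P0=S P1=S P2=I P3=S  mem[L0]=87

state = I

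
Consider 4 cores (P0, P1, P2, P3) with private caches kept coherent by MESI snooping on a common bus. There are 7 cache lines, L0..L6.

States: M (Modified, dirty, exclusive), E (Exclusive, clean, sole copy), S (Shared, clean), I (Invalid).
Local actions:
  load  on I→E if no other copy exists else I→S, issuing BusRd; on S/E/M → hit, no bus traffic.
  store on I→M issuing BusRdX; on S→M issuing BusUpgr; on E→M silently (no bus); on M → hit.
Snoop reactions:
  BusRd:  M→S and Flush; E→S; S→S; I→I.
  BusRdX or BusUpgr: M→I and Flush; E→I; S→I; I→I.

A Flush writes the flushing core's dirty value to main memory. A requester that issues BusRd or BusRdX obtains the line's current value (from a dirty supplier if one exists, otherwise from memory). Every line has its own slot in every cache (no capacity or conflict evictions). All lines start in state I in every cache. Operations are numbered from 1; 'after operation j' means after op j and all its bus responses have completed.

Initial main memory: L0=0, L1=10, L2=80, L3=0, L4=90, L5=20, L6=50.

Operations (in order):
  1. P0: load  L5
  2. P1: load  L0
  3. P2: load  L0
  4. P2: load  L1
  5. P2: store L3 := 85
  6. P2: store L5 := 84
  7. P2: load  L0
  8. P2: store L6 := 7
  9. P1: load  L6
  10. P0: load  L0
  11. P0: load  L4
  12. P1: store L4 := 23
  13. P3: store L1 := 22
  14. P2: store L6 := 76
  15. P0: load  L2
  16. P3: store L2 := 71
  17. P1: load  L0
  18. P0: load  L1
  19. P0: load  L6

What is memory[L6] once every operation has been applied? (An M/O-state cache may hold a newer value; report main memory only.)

memory[L6] = 76

[1] P0: load  L5 | P0:E(20), P1:I, P2:I, P3:I | bus: BusRd
[2] P1: load  L0 | P0:I, P1:E(0), P2:I, P3:I | bus: BusRd
[3] P2: load  L0 | P0:I, P1:S(0), P2:S(0), P3:I | bus: BusRd
[4] P2: load  L1 | P0:I, P1:I, P2:E(10), P3:I | bus: BusRd
[5] P2: store L3 := 85 | P0:I, P1:I, P2:M(85), P3:I | bus: BusRdX
[6] P2: store L5 := 84 | P0:I, P1:I, P2:M(84), P3:I | bus: BusRdX
[7] P2: load  L0 | P0:I, P1:S(0), P2:S(0), P3:I | bus: none
[8] P2: store L6 := 7 | P0:I, P1:I, P2:M(7), P3:I | bus: BusRdX
[9] P1: load  L6 | P0:I, P1:S(7), P2:S(7), P3:I | bus: BusRd,Flush
[10] P0: load  L0 | P0:S(0), P1:S(0), P2:S(0), P3:I | bus: BusRd
[11] P0: load  L4 | P0:E(90), P1:I, P2:I, P3:I | bus: BusRd
[12] P1: store L4 := 23 | P0:I, P1:M(23), P2:I, P3:I | bus: BusRdX
[13] P3: store L1 := 22 | P0:I, P1:I, P2:I, P3:M(22) | bus: BusRdX
[14] P2: store L6 := 76 | P0:I, P1:I, P2:M(76), P3:I | bus: BusUpgr
[15] P0: load  L2 | P0:E(80), P1:I, P2:I, P3:I | bus: BusRd
[16] P3: store L2 := 71 | P0:I, P1:I, P2:I, P3:M(71) | bus: BusRdX
[17] P1: load  L0 | P0:S(0), P1:S(0), P2:S(0), P3:I | bus: none
[18] P0: load  L1 | P0:S(22), P1:I, P2:I, P3:S(22) | bus: BusRd,Flush
[19] P0: load  L6 | P0:S(76), P1:I, P2:S(76), P3:I | bus: BusRd,Flush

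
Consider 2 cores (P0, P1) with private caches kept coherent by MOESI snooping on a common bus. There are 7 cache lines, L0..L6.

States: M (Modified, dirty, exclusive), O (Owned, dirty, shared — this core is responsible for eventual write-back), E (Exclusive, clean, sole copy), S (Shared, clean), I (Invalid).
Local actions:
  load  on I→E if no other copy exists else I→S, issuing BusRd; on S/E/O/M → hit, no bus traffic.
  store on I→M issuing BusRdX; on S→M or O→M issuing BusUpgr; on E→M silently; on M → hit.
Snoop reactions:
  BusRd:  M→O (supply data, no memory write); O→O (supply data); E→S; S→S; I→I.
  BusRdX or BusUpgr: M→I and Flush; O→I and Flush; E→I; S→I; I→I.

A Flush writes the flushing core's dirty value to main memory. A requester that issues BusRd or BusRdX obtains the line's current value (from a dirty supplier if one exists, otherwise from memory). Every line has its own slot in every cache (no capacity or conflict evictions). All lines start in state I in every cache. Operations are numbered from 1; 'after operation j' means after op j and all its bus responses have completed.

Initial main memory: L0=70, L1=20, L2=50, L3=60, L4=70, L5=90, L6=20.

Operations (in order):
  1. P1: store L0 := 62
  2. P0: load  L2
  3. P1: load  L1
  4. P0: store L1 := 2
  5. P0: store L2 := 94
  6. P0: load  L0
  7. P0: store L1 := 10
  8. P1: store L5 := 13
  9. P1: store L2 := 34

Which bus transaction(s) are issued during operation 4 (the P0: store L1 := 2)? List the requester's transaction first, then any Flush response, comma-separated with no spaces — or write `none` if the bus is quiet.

bus = BusRdX

step 1: P1: store L0 := 62  ⟶  IM  (L0)  txn=BusRdX  M[L0]=70
step 2: P0: load  L2  ⟶  EI  (L2)  txn=BusRd  M[L2]=50
step 3: P1: load  L1  ⟶  IE  (L1)  txn=BusRd  M[L1]=20
step 4: P0: store L1 := 2  ⟶  MI  (L1)  txn=BusRdX  M[L1]=20
step 5: P0: store L2 := 94  ⟶  MI  (L2)  txn=∅  M[L2]=50
step 6: P0: load  L0  ⟶  SO  (L0)  txn=BusRd  M[L0]=70
step 7: P0: store L1 := 10  ⟶  MI  (L1)  txn=∅  M[L1]=20
step 8: P1: store L5 := 13  ⟶  IM  (L5)  txn=BusRdX  M[L5]=90
step 9: P1: store L2 := 34  ⟶  IM  (L2)  txn=BusRdX+Flush  M[L2]=94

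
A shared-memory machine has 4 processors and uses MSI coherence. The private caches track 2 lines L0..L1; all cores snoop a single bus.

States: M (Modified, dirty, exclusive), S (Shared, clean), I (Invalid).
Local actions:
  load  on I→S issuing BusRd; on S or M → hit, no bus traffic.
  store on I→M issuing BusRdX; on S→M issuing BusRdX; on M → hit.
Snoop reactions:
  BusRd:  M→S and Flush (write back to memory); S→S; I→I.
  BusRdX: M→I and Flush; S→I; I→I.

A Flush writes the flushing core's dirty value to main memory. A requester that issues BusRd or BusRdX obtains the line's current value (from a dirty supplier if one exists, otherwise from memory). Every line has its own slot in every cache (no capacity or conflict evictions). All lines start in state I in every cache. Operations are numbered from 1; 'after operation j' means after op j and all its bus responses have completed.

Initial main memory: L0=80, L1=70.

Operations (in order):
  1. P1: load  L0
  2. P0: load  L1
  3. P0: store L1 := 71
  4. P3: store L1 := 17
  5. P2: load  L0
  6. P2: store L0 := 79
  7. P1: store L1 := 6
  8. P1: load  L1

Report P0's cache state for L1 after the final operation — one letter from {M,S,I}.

1. P1: load  L0  bus=[BusRd]  L0: P0=I P1=S P2=I P3=I  mem[L0]=80
2. P0: load  L1  bus=[BusRd]  L1: P0=S P1=I P2=I P3=I  mem[L1]=70
3. P0: store L1 := 71  bus=[BusRdX]  L1: P0=M P1=I P2=I P3=I  mem[L1]=70
4. P3: store L1 := 17  bus=[BusRdX,Flush]  L1: P0=I P1=I P2=I P3=M  mem[L1]=71
5. P2: load  L0  bus=[BusRd]  L0: P0=I P1=S P2=S P3=I  mem[L0]=80
6. P2: store L0 := 79  bus=[BusRdX]  L0: P0=I P1=I P2=M P3=I  mem[L0]=80
7. P1: store L1 := 6  bus=[BusRdX,Flush]  L1: P0=I P1=M P2=I P3=I  mem[L1]=17
8. P1: load  L1  bus=[-]  L1: P0=I P1=M P2=I P3=I  mem[L1]=17

state = I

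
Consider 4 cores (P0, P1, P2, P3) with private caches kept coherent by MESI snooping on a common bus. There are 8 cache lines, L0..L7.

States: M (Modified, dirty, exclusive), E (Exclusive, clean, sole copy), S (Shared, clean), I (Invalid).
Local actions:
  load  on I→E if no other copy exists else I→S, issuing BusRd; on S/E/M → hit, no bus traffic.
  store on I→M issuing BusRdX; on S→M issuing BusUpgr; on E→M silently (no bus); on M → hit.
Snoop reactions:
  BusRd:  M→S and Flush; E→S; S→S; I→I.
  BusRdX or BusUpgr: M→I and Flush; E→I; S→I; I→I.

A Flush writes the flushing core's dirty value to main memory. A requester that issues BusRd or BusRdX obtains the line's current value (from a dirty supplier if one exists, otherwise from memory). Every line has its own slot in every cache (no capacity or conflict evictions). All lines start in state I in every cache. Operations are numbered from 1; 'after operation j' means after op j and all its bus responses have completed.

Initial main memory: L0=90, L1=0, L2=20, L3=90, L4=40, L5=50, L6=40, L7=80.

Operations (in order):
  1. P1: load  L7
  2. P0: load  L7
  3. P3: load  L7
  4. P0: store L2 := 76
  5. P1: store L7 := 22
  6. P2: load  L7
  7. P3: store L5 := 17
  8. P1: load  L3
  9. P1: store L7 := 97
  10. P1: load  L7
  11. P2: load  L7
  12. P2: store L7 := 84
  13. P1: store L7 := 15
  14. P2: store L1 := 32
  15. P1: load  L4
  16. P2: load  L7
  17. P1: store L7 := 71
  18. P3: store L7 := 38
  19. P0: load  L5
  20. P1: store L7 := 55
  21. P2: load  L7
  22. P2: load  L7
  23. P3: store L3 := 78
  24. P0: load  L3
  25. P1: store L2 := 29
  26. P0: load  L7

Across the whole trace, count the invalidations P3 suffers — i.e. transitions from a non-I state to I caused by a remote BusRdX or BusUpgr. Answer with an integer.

invalidations = 2

1. P1: load  L7  bus=[BusRd]  L7: P0=I P1=E P2=I P3=I  mem[L7]=80
2. P0: load  L7  bus=[BusRd]  L7: P0=S P1=S P2=I P3=I  mem[L7]=80
3. P3: load  L7  bus=[BusRd]  L7: P0=S P1=S P2=I P3=S  mem[L7]=80
4. P0: store L2 := 76  bus=[BusRdX]  L2: P0=M P1=I P2=I P3=I  mem[L2]=20
5. P1: store L7 := 22  bus=[BusUpgr]  L7: P0=I P1=M P2=I P3=I  mem[L7]=80
6. P2: load  L7  bus=[BusRd,Flush]  L7: P0=I P1=S P2=S P3=I  mem[L7]=22
7. P3: store L5 := 17  bus=[BusRdX]  L5: P0=I P1=I P2=I P3=M  mem[L5]=50
8. P1: load  L3  bus=[BusRd]  L3: P0=I P1=E P2=I P3=I  mem[L3]=90
9. P1: store L7 := 97  bus=[BusUpgr]  L7: P0=I P1=M P2=I P3=I  mem[L7]=22
10. P1: load  L7  bus=[-]  L7: P0=I P1=M P2=I P3=I  mem[L7]=22
11. P2: load  L7  bus=[BusRd,Flush]  L7: P0=I P1=S P2=S P3=I  mem[L7]=97
12. P2: store L7 := 84  bus=[BusUpgr]  L7: P0=I P1=I P2=M P3=I  mem[L7]=97
13. P1: store L7 := 15  bus=[BusRdX,Flush]  L7: P0=I P1=M P2=I P3=I  mem[L7]=84
14. P2: store L1 := 32  bus=[BusRdX]  L1: P0=I P1=I P2=M P3=I  mem[L1]=0
15. P1: load  L4  bus=[BusRd]  L4: P0=I P1=E P2=I P3=I  mem[L4]=40
16. P2: load  L7  bus=[BusRd,Flush]  L7: P0=I P1=S P2=S P3=I  mem[L7]=15
17. P1: store L7 := 71  bus=[BusUpgr]  L7: P0=I P1=M P2=I P3=I  mem[L7]=15
18. P3: store L7 := 38  bus=[BusRdX,Flush]  L7: P0=I P1=I P2=I P3=M  mem[L7]=71
19. P0: load  L5  bus=[BusRd,Flush]  L5: P0=S P1=I P2=I P3=S  mem[L5]=17
20. P1: store L7 := 55  bus=[BusRdX,Flush]  L7: P0=I P1=M P2=I P3=I  mem[L7]=38
21. P2: load  L7  bus=[BusRd,Flush]  L7: P0=I P1=S P2=S P3=I  mem[L7]=55
22. P2: load  L7  bus=[-]  L7: P0=I P1=S P2=S P3=I  mem[L7]=55
23. P3: store L3 := 78  bus=[BusRdX]  L3: P0=I P1=I P2=I P3=M  mem[L3]=90
24. P0: load  L3  bus=[BusRd,Flush]  L3: P0=S P1=I P2=I P3=S  mem[L3]=78
25. P1: store L2 := 29  bus=[BusRdX,Flush]  L2: P0=I P1=M P2=I P3=I  mem[L2]=76
26. P0: load  L7  bus=[BusRd]  L7: P0=S P1=S P2=S P3=I  mem[L7]=55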